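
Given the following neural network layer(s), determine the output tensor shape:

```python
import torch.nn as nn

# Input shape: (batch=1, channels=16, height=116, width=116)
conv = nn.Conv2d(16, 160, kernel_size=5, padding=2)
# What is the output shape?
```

Input: (1, 16, 116, 116) -> Output: (1, 160, 116, 116)

Answer: (1, 160, 116, 116)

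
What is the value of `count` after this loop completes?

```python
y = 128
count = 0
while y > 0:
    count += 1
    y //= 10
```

Count digits by repeated division by 10
`count` takes the values: 0 → 1 → 2 → 3

Answer: 3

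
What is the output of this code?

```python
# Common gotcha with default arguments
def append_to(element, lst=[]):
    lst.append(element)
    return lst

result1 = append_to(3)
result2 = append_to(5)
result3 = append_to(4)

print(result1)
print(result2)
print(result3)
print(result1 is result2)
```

Key concept: mutable default argument gotcha.
Step by step:
`result1 = append_to(3)` → result1 = [3]
`result2 = append_to(5)` → result1 = [3, 5] (same object as result2); result2 = [3, 5] (same object as result1)
`result3 = append_to(4)` → result1 = [3, 5, 4] (same object as result2, result3); result2 = [3, 5, 4] (same object as result1, result3); result3 = [3, 5, 4] (same object as result1, result2)
`print(result1)` → prints [3, 5, 4]
`print(result2)` → prints [3, 5, 4]
`print(result3)` → prints [3, 5, 4]
`print(result1 is result2)` → prints True

Answer:
[3, 5, 4]
[3, 5, 4]
[3, 5, 4]
True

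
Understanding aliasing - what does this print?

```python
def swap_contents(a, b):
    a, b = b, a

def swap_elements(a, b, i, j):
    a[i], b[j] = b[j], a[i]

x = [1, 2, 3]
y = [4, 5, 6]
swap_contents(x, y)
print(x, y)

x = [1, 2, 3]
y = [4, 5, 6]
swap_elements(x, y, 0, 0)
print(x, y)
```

Key concept: parameter rebinding vs mutation.
Step by step:
`x = [1, 2, 3]` → x = [1, 2, 3]
`y = [4, 5, 6]` → y = [4, 5, 6]
`swap_contents(x, y)` → no visible change to tracked variables
`print(x, y)` → prints [1, 2, 3] [4, 5, 6]
`x = [1, 2, 3]` → x = [1, 2, 3]
`y = [4, 5, 6]` → y = [4, 5, 6]
`swap_elements(x, y, 0, 0)` → x = [4, 2, 3]; y = [1, 5, 6]
`print(x, y)` → prints [4, 2, 3] [1, 5, 6]

Answer:
[1, 2, 3] [4, 5, 6]
[4, 2, 3] [1, 5, 6]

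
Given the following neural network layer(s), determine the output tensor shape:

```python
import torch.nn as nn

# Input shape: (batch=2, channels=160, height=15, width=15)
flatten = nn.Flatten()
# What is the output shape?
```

Input: (2, 160, 15, 15) -> Output: (2, 36000)

Answer: (2, 36000)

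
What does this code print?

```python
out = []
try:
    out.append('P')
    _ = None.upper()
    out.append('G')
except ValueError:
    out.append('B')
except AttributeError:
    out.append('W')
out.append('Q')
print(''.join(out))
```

Execution trace: 'P' (try body) → 'W' (except AttributeError) → 'Q' (after the try/except). Output: PWQ

Answer: PWQ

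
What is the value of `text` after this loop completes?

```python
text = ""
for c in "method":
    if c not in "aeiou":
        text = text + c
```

Remove vowels from 'method'
`text` takes the values: "" → "m" → "mt" → "mth" → "mthd"

Answer: "mthd"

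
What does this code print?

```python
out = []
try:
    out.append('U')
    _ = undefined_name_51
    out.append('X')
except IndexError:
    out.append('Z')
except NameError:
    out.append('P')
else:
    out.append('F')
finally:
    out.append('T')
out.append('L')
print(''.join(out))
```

Execution trace: 'U' (try body) → 'P' (except NameError) → 'T' (finally) → 'L' (after the try/except). Output: UPTL

Answer: UPTL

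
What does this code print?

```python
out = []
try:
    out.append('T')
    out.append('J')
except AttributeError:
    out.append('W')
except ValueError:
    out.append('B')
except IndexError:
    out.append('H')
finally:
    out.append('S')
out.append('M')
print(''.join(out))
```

Execution trace: 'T' (try body) → 'J' (try body, no exception) → 'S' (finally) → 'M' (after the try/except). Output: TJSM

Answer: TJSM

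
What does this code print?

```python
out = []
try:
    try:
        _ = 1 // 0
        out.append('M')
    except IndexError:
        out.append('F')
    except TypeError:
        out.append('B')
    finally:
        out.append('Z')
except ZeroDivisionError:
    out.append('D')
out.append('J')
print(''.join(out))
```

Execution trace: 'Z' (finally) → 'D' (outer except ZeroDivisionError) → 'J' (after the try/except). Output: ZDJ

Answer: ZDJ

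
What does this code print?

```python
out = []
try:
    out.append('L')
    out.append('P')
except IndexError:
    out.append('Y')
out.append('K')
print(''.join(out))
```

Execution trace: 'L' (try body) → 'P' (try body, no exception) → 'K' (after the try/except). Output: LPK

Answer: LPK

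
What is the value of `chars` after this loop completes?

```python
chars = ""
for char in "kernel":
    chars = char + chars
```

Reverse 'kernel'
`chars` takes the values: "" → "k" → "ek" → "rek" → "nrek" → "enrek" → "lenrek"

Answer: "lenrek"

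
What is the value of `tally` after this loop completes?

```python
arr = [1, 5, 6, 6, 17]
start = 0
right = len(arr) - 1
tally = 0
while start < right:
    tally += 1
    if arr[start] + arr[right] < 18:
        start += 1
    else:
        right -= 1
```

Steps to find pair summing to 18
`tally` takes the values: 0 → 1 → 2 → 3 → 4

Answer: 4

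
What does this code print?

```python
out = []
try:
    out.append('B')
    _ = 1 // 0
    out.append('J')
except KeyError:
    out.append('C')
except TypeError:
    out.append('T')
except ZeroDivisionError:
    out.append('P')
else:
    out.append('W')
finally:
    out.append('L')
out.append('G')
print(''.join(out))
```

Execution trace: 'B' (try body) → 'P' (except ZeroDivisionError) → 'L' (finally) → 'G' (after the try/except). Output: BPLG

Answer: BPLG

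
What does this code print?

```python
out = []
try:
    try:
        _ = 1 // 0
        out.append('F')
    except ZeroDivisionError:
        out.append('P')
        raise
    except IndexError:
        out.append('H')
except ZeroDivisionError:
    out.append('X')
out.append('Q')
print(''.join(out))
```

Execution trace: 'P' (inner except ZeroDivisionError) → 'X' (outer except ZeroDivisionError) → 'Q' (after the try/except). Output: PXQ

Answer: PXQ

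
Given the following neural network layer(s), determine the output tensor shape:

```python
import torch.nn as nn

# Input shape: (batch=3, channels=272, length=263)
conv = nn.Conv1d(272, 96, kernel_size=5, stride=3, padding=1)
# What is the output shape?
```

Input: (3, 272, 263) -> Output: (3, 96, 87)

Answer: (3, 96, 87)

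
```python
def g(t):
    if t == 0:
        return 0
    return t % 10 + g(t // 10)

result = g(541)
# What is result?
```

Sum of digits of 541: 1 + 4 + 5 = 10

Answer: 10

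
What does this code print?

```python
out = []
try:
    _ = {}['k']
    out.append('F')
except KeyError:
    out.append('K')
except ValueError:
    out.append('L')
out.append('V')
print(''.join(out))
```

Execution trace: 'K' (except KeyError) → 'V' (after the try/except). Output: KV

Answer: KV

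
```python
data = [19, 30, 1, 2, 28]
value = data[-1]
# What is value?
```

Trace:
`data = [19, 30, 1, 2, 28]` → data = [19, 30, 1, 2, 28]
`value = data[-1]` → value = 28
So value = 28

Answer: 28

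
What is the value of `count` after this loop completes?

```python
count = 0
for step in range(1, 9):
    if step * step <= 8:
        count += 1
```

Count numbers where step² ≤ 8
`count` takes the values: 0 → 1 → 2

Answer: 2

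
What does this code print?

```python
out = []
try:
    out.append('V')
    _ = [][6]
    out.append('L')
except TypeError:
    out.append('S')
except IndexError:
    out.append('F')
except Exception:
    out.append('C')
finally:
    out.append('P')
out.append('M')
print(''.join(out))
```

Execution trace: 'V' (try body) → 'F' (except IndexError) → 'P' (finally) → 'M' (after the try/except). Output: VFPM

Answer: VFPM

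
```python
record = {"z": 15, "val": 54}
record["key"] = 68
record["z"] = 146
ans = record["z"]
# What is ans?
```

Trace:
`record = {"z": 15, "val": 54}` → record = {'z': 15, 'val': 54}
`record["key"] = 68` → record = {'z': 15, 'val': 54, 'key': 68}
`record["z"] = 146` → record = {'z': 146, 'val': 54, 'key': 68}
`ans = record["z"]` → ans = 146
So ans = 146

Answer: 146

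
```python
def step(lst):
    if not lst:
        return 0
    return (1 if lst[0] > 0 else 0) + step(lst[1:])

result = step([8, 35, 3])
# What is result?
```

Count of positive elements in [8, 35, 3] = 3

Answer: 3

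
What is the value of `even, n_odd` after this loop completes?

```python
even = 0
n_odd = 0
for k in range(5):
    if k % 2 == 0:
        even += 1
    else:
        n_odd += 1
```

Count evens and odds in range(5)
`even, n_odd` takes the values: (0, 0) → (1, 0) → (1, 1) → (2, 1) → (2, 2) → (3, 2)

Answer: 3, 2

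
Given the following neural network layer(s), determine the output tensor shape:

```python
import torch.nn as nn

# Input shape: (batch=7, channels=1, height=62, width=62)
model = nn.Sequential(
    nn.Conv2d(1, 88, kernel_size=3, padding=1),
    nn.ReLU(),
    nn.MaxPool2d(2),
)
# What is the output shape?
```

Input: (7, 1, 62, 62) -> after Conv2d: (7, 88, 62, 62) -> after ReLU: (7, 88, 62, 62) -> Output: (7, 88, 31, 31)

Answer: (7, 88, 31, 31)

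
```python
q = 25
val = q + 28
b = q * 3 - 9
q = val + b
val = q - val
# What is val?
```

Trace:
`q = 25` → q = 25
`val = q + 28` → val = 53
`b = q * 3 - 9` → b = 66
`q = val + b` → q = 119
`val = q - val` → val = 66
So val = 66

Answer: 66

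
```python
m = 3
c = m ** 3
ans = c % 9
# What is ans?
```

Trace:
`m = 3` → m = 3
`c = m ** 3` → c = 27
`ans = c % 9` → ans = 0
So ans = 0

Answer: 0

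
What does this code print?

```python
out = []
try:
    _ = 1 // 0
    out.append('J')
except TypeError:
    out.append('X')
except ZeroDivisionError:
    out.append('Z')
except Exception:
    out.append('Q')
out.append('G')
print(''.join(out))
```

Execution trace: 'Z' (except ZeroDivisionError) → 'G' (after the try/except). Output: ZG

Answer: ZG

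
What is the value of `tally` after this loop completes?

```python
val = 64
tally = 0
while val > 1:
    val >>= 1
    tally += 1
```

Count right shifts until 1
`tally` takes the values: 0 → 1 → 2 → 3 → 4 → 5 → 6

Answer: 6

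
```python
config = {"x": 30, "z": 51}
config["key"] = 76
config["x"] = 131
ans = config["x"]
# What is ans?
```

Trace:
`config = {"x": 30, "z": 51}` → config = {'x': 30, 'z': 51}
`config["key"] = 76` → config = {'x': 30, 'z': 51, 'key': 76}
`config["x"] = 131` → config = {'x': 131, 'z': 51, 'key': 76}
`ans = config["x"]` → ans = 131
So ans = 131

Answer: 131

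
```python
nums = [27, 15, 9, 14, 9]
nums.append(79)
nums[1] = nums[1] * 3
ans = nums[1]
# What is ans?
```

Trace:
`nums = [27, 15, 9, 14, 9]` → nums = [27, 15, 9, 14, 9]
`nums.append(79)` → nums = [27, 15, 9, 14, 9, 79]
`nums[1] = nums[1] * 3` → nums = [27, 45, 9, 14, 9, 79]
`ans = nums[1]` → ans = 45
So ans = 45

Answer: 45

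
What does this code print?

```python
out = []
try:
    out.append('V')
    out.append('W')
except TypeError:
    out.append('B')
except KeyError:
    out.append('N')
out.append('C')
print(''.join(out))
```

Execution trace: 'V' (try body) → 'W' (try body, no exception) → 'C' (after the try/except). Output: VWC

Answer: VWC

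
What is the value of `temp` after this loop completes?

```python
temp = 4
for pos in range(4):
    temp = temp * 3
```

Multiply by 3, 4 times: 4 * 3^4 = 324
`temp` takes the values: 4 → 12 → 36 → 108 → 324

Answer: 324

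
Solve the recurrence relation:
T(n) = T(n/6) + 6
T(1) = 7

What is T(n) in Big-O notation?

Each step divides n by 6 and adds 6. After log_6(n) steps we reach T(1)=7. So T(n) = 6·log_6(n) + 7 = O(log n).

Answer: O(log n)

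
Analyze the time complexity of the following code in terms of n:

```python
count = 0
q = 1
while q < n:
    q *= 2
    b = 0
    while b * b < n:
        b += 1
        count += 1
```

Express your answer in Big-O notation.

Each loop level contributes: log n × √n. Multiplying the contributions gives O(√n log n).

Answer: O(√n log n)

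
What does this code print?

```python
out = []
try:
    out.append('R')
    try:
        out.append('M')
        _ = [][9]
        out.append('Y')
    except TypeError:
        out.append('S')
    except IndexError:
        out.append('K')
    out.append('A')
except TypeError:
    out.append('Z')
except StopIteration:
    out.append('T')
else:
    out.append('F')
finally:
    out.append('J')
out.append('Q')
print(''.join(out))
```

Execution trace: 'R' (try body) → 'M' (inner try body) → 'K' (inner except IndexError) → 'A' (try body, no exception) → 'F' (else) → 'J' (finally) → 'Q' (after the try/except). Output: RMKAFJQ

Answer: RMKAFJQ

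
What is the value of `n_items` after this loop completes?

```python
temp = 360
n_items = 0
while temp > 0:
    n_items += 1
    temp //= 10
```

Count digits by repeated division by 10
`n_items` takes the values: 0 → 1 → 2 → 3

Answer: 3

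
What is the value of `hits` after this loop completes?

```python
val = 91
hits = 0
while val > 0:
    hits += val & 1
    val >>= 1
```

Count set bits in 91 (binary: 0b1011011)
`hits` takes the values: 0 → 1 → 2 → 3 → 4 → 5

Answer: 5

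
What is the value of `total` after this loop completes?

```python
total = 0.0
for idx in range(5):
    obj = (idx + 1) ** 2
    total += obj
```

Sum of squared losses 1² + 2² + ... + 5²
`total` takes the values: 0.0 → 1.0 → 5.0 → 14.0 → 30.0 → 55.0

Answer: 55.0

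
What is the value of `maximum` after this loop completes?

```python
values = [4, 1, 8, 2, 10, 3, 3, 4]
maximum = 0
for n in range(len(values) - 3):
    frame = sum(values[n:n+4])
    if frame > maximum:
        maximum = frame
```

Max sum of 4-element window in [4, 1, 8, 2, 10, 3, 3, 4]
`maximum` takes the values: 0 → 15 → 21 → 23

Answer: 23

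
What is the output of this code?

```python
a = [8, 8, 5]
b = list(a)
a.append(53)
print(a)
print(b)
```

Key concept: list() constructor creates copy.
Step by step:
`a = [8, 8, 5]` → a = [8, 8, 5]
`b = list(a)` → b = [8, 8, 5]
`a.append(53)` → a = [8, 8, 5, 53]
`print(a)` → prints [8, 8, 5, 53]
`print(b)` → prints [8, 8, 5]

Answer:
[8, 8, 5, 53]
[8, 8, 5]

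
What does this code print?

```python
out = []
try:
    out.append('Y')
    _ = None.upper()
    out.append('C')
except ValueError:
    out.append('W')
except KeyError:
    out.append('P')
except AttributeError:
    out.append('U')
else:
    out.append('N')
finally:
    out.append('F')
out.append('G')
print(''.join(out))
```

Execution trace: 'Y' (try body) → 'U' (except AttributeError) → 'F' (finally) → 'G' (after the try/except). Output: YUFG

Answer: YUFG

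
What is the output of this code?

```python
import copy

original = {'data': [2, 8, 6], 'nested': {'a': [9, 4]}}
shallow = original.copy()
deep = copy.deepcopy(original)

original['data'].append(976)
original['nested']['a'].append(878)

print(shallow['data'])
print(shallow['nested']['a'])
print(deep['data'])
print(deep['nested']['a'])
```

Key concept: comparing shallow vs deep copy.
Step by step:
`original = {'data': [2, 8, 6], 'nested': {'a': [9, 4]}}` → original = {'data': [2, 8, 6], 'nested': {'a': [9, 4]}}
`shallow = original.copy()` → shallow = {'data': [2, 8, 6], 'nested': {'a': [9, 4]}}
`deep = copy.deepcopy(original)` → deep = {'data': [2, 8, 6], 'nested': {'a': [9, 4]}}
`original['data'].append(976)` → original = {'data': [2, 8, 6, 976], 'nested': {'a': [9, 4]}}; shallow = {'data': [2, 8, 6, 976], 'nested': {'a': [9, 4]}}
`original['nested']['a'].append(878)` → original = {'data': [2, 8, 6, 976], 'nested': {'a': [9, 4, 878]}}; shallow = {'data': [2, 8, 6, 976], 'nested': {'a': [9, 4, 878]}}
`print(shallow['data'])` → prints [2, 8, 6, 976]
`print(shallow['nested']['a'])` → prints [9, 4, 878]
`print(deep['data'])` → prints [2, 8, 6]
`print(deep['nested']['a'])` → prints [9, 4]

Answer:
[2, 8, 6, 976]
[9, 4, 878]
[2, 8, 6]
[9, 4]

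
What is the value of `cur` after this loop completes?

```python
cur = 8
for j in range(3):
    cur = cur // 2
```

Halve 3 times: 8 // 2^3 = 1
`cur` takes the values: 8 → 4 → 2 → 1

Answer: 1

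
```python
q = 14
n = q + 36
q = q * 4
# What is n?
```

Trace:
`q = 14` → q = 14
`n = q + 36` → n = 50
`q = q * 4` → q = 56
So n = 50

Answer: 50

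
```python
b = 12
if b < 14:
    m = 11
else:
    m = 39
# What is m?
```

Trace:
`b = 12` → b = 12
`if b < 14: ...` → b < 14 is True → m = 11
So m = 11

Answer: 11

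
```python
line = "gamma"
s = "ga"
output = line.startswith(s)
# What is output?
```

Trace:
`line = "gamma"` → line = 'gamma'
`s = "ga"` → s = 'ga'
`output = line.startswith(s)` → output = True
So output = True

Answer: True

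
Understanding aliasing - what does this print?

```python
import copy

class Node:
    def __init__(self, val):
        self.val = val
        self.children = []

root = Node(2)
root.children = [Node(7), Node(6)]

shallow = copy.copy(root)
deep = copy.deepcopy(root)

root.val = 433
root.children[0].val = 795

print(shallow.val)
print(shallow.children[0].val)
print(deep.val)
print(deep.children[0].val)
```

Key concept: deep copy with custom objects.
Step by step:
`root = Node(2)` → root = Node(val=2, children=[])
`root.children = [Node(7), Node(6)]` → root = Node(val=2, children=[Node(val=7, children=[]), Node(val=6, children=[])])
`shallow = copy.copy(root)` → shallow = Node(val=2, children=[Node(val=7, children=[]), Node(val=6, children=[])])
`deep = copy.deepcopy(root)` → deep = Node(val=2, children=[Node(val=7, children=[]), Node(val=6, children=[])])
`root.val = 433` → root = Node(val=433, children=[Node(val=7, children=[]), Node(val=6, children=[])])
`root.children[0].val = 795` → root = Node(val=433, children=[Node(val=795, children=[]), Node(val=6, children=[])]); shallow = Node(val=2, children=[Node(val=795, children=[]), Node(val=6, children=[])])
`print(shallow.val)` → prints 2
`print(shallow.children[0].val)` → prints 795
`print(deep.val)` → prints 2
`print(deep.children[0].val)` → prints 7

Answer:
2
795
2
7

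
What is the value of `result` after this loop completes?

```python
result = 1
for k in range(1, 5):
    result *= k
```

4! = 24
`result` takes the values: 1 → 2 → 6 → 24

Answer: 24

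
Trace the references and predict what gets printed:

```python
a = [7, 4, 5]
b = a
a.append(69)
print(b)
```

Key concept: basic list aliasing.
Step by step:
`a = [7, 4, 5]` → a = [7, 4, 5]
`b = a` → b = [7, 4, 5] (same object as a)
`a.append(69)` → a = [7, 4, 5, 69] (same object as b); b = [7, 4, 5, 69] (same object as a)
`print(b)` → prints [7, 4, 5, 69]

Answer: [7, 4, 5, 69]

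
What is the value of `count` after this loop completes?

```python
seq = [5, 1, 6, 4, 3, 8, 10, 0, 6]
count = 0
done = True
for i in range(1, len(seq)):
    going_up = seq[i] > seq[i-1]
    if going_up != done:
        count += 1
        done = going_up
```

Count direction changes in [5, 1, 6, 4, 3, 8, 10, 0, 6]
`count` takes the values: 0 → 1 → 2 → 3 → 4 → 5 → 6

Answer: 6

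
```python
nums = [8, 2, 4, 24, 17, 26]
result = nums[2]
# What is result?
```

Trace:
`nums = [8, 2, 4, 24, 17, 26]` → nums = [8, 2, 4, 24, 17, 26]
`result = nums[2]` → result = 4
So result = 4

Answer: 4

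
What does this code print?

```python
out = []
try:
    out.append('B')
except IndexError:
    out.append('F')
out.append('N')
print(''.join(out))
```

Execution trace: 'B' (try body, no exception) → 'N' (after the try/except). Output: BN

Answer: BN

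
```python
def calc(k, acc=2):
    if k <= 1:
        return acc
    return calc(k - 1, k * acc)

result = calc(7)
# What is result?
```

Accumulator trace (n, acc): (7, 2) -> (6, 14) -> (5, 84) -> (4, 420) -> (3, 1680) -> (2, 5040) -> (1, 10080) -> return 10080

Answer: 10080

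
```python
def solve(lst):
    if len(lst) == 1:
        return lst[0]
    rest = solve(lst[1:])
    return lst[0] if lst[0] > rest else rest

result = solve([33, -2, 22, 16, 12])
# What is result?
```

Recursive max over [33, -2, 22, 16, 12] = 33

Answer: 33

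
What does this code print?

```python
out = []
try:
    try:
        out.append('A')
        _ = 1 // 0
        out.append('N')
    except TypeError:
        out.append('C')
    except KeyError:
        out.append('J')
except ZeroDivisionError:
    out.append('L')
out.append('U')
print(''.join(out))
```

Execution trace: 'A' (inner try body) → 'L' (outer except ZeroDivisionError) → 'U' (after the try/except). Output: ALU

Answer: ALU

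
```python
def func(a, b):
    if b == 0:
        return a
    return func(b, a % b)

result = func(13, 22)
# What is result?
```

func(13, 22) -> func(22, 13) -> func(13, 9) -> func(9, 4) -> func(4, 1) -> func(1, 0) -> 1

Answer: 1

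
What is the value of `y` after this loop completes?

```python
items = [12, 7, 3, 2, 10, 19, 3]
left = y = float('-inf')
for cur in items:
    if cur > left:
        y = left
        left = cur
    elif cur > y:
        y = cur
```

Second largest (with repeats) in [12, 7, 3, 2, 10, 19, 3]
`y` takes the values: -inf → 7 → 10 → 12

Answer: 12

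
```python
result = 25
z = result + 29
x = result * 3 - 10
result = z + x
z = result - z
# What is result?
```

Trace:
`result = 25` → result = 25
`z = result + 29` → z = 54
`x = result * 3 - 10` → x = 65
`result = z + x` → result = 119
`z = result - z` → z = 65
So result = 119

Answer: 119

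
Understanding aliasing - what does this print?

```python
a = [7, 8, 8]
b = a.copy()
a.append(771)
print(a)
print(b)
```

Key concept: list.copy() creates independent copy.
Step by step:
`a = [7, 8, 8]` → a = [7, 8, 8]
`b = a.copy()` → b = [7, 8, 8]
`a.append(771)` → a = [7, 8, 8, 771]
`print(a)` → prints [7, 8, 8, 771]
`print(b)` → prints [7, 8, 8]

Answer:
[7, 8, 8, 771]
[7, 8, 8]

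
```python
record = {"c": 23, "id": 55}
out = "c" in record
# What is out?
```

Trace:
`record = {"c": 23, "id": 55}` → record = {'c': 23, 'id': 55}
`out = "c" in record` → out = True
So out = True

Answer: True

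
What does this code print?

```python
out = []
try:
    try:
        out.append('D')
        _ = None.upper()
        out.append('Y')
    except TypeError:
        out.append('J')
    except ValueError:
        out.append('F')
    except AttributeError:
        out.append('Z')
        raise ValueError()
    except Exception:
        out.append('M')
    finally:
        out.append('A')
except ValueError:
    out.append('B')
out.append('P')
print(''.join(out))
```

Execution trace: 'D' (try body) → 'Z' (except AttributeError) → 'A' (finally) → 'B' (outer except ValueError) → 'P' (after the try/except). Output: DZABP

Answer: DZABP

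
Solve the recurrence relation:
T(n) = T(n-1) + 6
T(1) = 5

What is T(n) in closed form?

Unrolling: T(n) = T(1) + 6·(n-1) = 5 + 6(n-1) = 6n - 1.

Answer: T(n) = 6n - 1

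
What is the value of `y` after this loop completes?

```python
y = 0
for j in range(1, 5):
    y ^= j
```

XOR of 1 to 4
`y` takes the values: 0 → 1 → 3 → 0 → 4

Answer: 4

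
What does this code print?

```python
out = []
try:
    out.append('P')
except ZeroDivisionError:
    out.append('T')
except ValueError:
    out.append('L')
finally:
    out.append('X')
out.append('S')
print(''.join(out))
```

Execution trace: 'P' (try body, no exception) → 'X' (finally) → 'S' (after the try/except). Output: PXS

Answer: PXS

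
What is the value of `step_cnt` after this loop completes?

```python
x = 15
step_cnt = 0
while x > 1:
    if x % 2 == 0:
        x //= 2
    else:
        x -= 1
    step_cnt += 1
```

Steps to reduce 15 to 1
`step_cnt` takes the values: 0 → 1 → 2 → 3 → 4 → 5 → 6

Answer: 6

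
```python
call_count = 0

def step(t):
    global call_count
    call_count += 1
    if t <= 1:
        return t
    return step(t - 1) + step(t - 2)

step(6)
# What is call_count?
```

Calls(t) = 1 + Calls(t-1) + Calls(t-2); Calls(0)=Calls(1)=1. For t=6 this gives 25.

Answer: 25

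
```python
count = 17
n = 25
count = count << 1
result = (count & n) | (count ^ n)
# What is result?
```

Trace:
`count = 17` → count = 17
`n = 25` → n = 25
`count = count << 1` → count = 34
`result = (count & n) | (count ^ n)` → result = 59
So result = 59

Answer: 59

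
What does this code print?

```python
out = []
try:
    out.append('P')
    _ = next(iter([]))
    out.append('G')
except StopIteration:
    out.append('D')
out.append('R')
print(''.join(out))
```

Execution trace: 'P' (try body) → 'D' (except StopIteration) → 'R' (after the try/except). Output: PDR

Answer: PDR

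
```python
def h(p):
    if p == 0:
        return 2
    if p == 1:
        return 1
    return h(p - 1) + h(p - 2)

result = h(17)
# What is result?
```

Build up from base cases: h(0)=2, h(1)=1, h(2)=3, h(3)=4, h(4)=7, h(5)=11, h(6)=18, ..., h(17)=3571

Answer: 3571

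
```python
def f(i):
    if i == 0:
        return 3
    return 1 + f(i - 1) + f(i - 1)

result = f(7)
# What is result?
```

f(i) = 1 + 2·f(i-1), f(0)=3. Closed form: (3+1)·2^7 - 1 = 511.

Answer: 511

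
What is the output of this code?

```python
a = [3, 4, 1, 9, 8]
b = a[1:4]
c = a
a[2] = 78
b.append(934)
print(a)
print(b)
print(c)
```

Key concept: slice vs alias.
Step by step:
`a = [3, 4, 1, 9, 8]` → a = [3, 4, 1, 9, 8]
`b = a[1:4]` → b = [4, 1, 9]
`c = a` → c = [3, 4, 1, 9, 8] (same object as a)
`a[2] = 78` → a = [3, 4, 78, 9, 8] (same object as c); c = [3, 4, 78, 9, 8] (same object as a)
`b.append(934)` → b = [4, 1, 9, 934]
`print(a)` → prints [3, 4, 78, 9, 8]
`print(b)` → prints [4, 1, 9, 934]
`print(c)` → prints [3, 4, 78, 9, 8]

Answer:
[3, 4, 78, 9, 8]
[4, 1, 9, 934]
[3, 4, 78, 9, 8]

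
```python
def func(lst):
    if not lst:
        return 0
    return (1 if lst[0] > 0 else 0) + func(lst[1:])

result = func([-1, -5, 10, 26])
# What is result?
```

Count of positive elements in [-1, -5, 10, 26] = 2

Answer: 2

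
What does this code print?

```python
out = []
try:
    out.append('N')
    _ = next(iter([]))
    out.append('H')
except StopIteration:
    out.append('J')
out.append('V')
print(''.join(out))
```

Execution trace: 'N' (try body) → 'J' (except StopIteration) → 'V' (after the try/except). Output: NJV

Answer: NJV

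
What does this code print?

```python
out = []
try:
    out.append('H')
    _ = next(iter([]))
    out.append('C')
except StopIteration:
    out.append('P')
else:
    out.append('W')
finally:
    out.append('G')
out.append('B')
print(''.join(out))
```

Execution trace: 'H' (try body) → 'P' (except StopIteration) → 'G' (finally) → 'B' (after the try/except). Output: HPGB

Answer: HPGB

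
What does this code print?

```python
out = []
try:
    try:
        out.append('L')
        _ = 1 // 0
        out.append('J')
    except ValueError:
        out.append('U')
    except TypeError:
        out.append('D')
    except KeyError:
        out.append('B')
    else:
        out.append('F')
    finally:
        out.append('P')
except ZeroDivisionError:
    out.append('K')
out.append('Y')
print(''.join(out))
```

Execution trace: 'L' (try body) → 'P' (finally) → 'K' (outer except ZeroDivisionError) → 'Y' (after the try/except). Output: LPKY

Answer: LPKY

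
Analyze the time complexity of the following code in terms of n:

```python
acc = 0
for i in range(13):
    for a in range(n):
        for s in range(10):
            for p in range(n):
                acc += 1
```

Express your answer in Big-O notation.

Each loop level contributes: 1 × n × 1 × n. Multiplying the contributions gives O(n^2).

Answer: O(n^2)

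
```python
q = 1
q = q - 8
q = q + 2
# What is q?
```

Trace:
`q = 1` → q = 1
`q = q - 8` → q = -7
`q = q + 2` → q = -5
So q = -5

Answer: -5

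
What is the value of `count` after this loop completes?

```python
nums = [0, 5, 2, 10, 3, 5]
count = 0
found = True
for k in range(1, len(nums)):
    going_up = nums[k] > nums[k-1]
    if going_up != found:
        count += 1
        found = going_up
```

Count direction changes in [0, 5, 2, 10, 3, 5]
`count` takes the values: 0 → 1 → 2 → 3 → 4

Answer: 4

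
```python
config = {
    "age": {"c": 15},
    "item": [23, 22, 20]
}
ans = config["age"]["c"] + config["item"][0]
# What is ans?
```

Trace:
`config = { ...` → config = {'age': {'c': 15}, 'item': [23, 22, 20]}
`ans = config["age"]["c"] + config["item"][0]` → ans = 38
So ans = 38

Answer: 38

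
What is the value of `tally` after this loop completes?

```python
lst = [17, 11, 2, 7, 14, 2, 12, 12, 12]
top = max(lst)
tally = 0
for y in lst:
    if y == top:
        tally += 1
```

Count of max value 17 in [17, 11, 2, 7, 14, 2, 12, 12, 12]
`tally` takes the values: 0 → 1

Answer: 1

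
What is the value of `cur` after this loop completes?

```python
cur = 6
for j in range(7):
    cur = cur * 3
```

Multiply by 3, 7 times: 6 * 3^7 = 13122
`cur` takes the values: 6 → 18 → 54 → 162 → 486 → 1458 → 4374 → 13122

Answer: 13122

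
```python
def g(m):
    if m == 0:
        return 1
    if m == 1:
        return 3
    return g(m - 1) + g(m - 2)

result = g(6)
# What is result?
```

Build up from base cases: g(0)=1, g(1)=3, g(2)=4, g(3)=7, g(4)=11, g(5)=18, g(6)=29

Answer: 29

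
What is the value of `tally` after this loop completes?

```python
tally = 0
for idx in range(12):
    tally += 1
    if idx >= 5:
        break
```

Loop breaks when idx reaches 5, tally is 6
`tally` takes the values: 0 → 1 → 2 → 3 → 4 → 5 → 6

Answer: 6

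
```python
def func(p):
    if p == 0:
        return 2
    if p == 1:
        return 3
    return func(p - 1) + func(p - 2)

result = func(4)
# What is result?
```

Build up from base cases: func(0)=2, func(1)=3, func(2)=5, func(3)=8, func(4)=13

Answer: 13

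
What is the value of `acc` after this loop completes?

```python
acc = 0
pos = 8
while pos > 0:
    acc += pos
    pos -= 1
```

Sum 8 down to 1
`acc` takes the values: 0 → 8 → 15 → 21 → 26 → 30 → 33 → 35 → 36

Answer: 36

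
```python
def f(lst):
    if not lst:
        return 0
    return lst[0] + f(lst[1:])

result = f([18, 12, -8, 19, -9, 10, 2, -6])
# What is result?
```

18 + 12 + (-8) + 19 + (-9) + 10 + 2 + (-6) + 0 = 38

Answer: 38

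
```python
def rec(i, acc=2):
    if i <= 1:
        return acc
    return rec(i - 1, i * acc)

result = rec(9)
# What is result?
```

Accumulator trace (n, acc): (9, 2) -> (8, 18) -> (7, 144) -> (6, 1008) -> (5, 6048) -> (4, 30240) -> (3, 120960) -> (2, 362880) -> (1, 725760) -> return 725760

Answer: 725760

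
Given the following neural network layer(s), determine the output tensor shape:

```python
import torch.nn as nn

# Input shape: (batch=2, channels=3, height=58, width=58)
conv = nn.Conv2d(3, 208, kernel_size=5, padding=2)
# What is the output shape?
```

Input: (2, 3, 58, 58) -> Output: (2, 208, 58, 58)

Answer: (2, 208, 58, 58)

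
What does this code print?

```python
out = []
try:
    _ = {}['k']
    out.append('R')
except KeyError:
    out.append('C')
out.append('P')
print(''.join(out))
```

Execution trace: 'C' (except KeyError) → 'P' (after the try/except). Output: CP

Answer: CP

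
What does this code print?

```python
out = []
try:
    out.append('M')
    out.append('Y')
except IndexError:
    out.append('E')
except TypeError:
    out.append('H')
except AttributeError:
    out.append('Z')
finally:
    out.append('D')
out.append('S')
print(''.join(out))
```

Execution trace: 'M' (try body) → 'Y' (try body, no exception) → 'D' (finally) → 'S' (after the try/except). Output: MYDS

Answer: MYDS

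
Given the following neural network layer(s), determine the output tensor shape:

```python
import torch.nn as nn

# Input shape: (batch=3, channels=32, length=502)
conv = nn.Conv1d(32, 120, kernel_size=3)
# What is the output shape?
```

Input: (3, 32, 502) -> Output: (3, 120, 500)

Answer: (3, 120, 500)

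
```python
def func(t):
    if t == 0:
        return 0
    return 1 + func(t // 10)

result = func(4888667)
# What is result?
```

Count of digits of 4888667: 7

Answer: 7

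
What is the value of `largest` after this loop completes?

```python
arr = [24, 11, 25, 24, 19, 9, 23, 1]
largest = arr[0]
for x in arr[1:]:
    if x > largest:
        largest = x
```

Maximum of [24, 11, 25, 24, 19, 9, 23, 1]
`largest` takes the values: 24 → 25

Answer: 25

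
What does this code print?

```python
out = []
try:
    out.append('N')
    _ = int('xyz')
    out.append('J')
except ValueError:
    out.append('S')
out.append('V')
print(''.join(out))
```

Execution trace: 'N' (try body) → 'S' (except ValueError) → 'V' (after the try/except). Output: NSV

Answer: NSV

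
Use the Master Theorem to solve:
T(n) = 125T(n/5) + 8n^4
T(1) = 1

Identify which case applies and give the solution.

a=125, b=5, f(n)=8n^4. log_5(125) = 3. Since c=4 > 3 and the regularity condition holds (125(n/5)^4 = (125/5^4)n^4 with 125/5^4 < 1), Case 3 applies: T(n) = Θ(f(n)) = O(n^4).

Answer: O(n^4) - Case 3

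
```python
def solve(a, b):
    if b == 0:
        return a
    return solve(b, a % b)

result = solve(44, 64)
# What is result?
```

solve(44, 64) -> solve(64, 44) -> solve(44, 20) -> solve(20, 4) -> solve(4, 0) -> 4

Answer: 4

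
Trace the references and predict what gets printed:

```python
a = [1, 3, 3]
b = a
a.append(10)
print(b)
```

Key concept: basic list aliasing.
Step by step:
`a = [1, 3, 3]` → a = [1, 3, 3]
`b = a` → b = [1, 3, 3] (same object as a)
`a.append(10)` → a = [1, 3, 3, 10] (same object as b); b = [1, 3, 3, 10] (same object as a)
`print(b)` → prints [1, 3, 3, 10]

Answer: [1, 3, 3, 10]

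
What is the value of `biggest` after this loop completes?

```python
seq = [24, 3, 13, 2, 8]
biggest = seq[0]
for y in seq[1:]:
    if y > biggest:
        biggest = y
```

Maximum of [24, 3, 13, 2, 8]
`biggest` takes the values: 24

Answer: 24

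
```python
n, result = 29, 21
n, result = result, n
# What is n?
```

Trace:
`n, result = 29, 21` → n = 29; result = 21
`n, result = result, n` → n = 21; result = 29
So n = 21

Answer: 21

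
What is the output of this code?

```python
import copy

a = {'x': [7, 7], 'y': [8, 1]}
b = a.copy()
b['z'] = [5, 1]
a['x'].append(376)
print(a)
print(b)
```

Key concept: shallow copy of dict with mutable values.
Step by step:
`a = {'x': [7, 7], 'y': [8, 1]}` → a = {'x': [7, 7], 'y': [8, 1]}
`b = a.copy()` → b = {'x': [7, 7], 'y': [8, 1]}
`b['z'] = [5, 1]` → b = {'x': [7, 7], 'y': [8, 1], 'z': [5, 1]}
`a['x'].append(376)` → a = {'x': [7, 7, 376], 'y': [8, 1]}; b = {'x': [7, 7, 376], 'y': [8, 1], 'z': [5, 1]}
`print(a)` → prints {'x': [7, 7, 376], 'y': [8, 1]}
`print(b)` → prints {'x': [7, 7, 376], 'y': [8, 1], 'z': [5, 1]}

Answer:
{'x': [7, 7, 376], 'y': [8, 1]}
{'x': [7, 7, 376], 'y': [8, 1], 'z': [5, 1]}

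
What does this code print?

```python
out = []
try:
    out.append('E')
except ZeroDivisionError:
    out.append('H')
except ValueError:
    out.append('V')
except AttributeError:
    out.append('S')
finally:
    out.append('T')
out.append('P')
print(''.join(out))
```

Execution trace: 'E' (try body, no exception) → 'T' (finally) → 'P' (after the try/except). Output: ETP

Answer: ETP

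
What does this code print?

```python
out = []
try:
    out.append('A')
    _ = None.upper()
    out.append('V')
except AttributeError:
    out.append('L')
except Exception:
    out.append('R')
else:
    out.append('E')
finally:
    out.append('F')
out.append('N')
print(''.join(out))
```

Execution trace: 'A' (try body) → 'L' (except AttributeError) → 'F' (finally) → 'N' (after the try/except). Output: ALFN

Answer: ALFN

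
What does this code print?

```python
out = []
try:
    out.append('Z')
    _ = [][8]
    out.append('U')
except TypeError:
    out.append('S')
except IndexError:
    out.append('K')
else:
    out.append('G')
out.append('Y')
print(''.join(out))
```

Execution trace: 'Z' (try body) → 'K' (except IndexError) → 'Y' (after the try/except). Output: ZKY

Answer: ZKY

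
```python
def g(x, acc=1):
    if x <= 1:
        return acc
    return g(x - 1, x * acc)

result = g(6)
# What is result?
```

Accumulator trace (n, acc): (6, 1) -> (5, 6) -> (4, 30) -> (3, 120) -> (2, 360) -> (1, 720) -> return 720

Answer: 720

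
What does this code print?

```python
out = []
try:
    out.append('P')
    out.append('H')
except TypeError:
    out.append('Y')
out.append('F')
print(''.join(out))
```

Execution trace: 'P' (try body) → 'H' (try body, no exception) → 'F' (after the try/except). Output: PHF

Answer: PHF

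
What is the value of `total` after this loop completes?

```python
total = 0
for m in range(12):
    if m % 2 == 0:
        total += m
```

Sum of even numbers 0 to 11
`total` takes the values: 0 → 2 → 6 → 12 → 20 → 30

Answer: 30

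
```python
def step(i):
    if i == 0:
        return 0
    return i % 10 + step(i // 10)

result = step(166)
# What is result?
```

Sum of digits of 166: 6 + 6 + 1 = 13

Answer: 13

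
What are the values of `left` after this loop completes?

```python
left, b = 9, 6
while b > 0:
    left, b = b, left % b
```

GCD of 9 and 6
`left` takes the values: 9 → 6 → 3

Answer: 3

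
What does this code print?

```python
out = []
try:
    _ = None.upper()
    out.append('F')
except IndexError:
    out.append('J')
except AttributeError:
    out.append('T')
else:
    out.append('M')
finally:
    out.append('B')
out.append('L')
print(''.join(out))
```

Execution trace: 'T' (except AttributeError) → 'B' (finally) → 'L' (after the try/except). Output: TBL

Answer: TBL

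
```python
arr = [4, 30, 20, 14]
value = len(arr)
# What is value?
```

Trace:
`arr = [4, 30, 20, 14]` → arr = [4, 30, 20, 14]
`value = len(arr)` → value = 4
So value = 4

Answer: 4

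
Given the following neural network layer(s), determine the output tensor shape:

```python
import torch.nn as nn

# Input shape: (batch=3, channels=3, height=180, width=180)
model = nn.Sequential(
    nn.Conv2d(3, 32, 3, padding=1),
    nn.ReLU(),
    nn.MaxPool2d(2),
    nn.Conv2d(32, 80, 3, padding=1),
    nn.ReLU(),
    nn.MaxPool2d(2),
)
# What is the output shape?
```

Input: (3, 3, 180, 180) -> after first Conv2d: (3, 32, 180, 180) -> after first MaxPool2d: (3, 32, 90, 90) -> after second Conv2d: (3, 80, 90, 90) -> Output: (3, 80, 45, 45)

Answer: (3, 80, 45, 45)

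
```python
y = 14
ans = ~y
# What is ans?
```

Trace:
`y = 14` → y = 14
`ans = ~y` → ans = -15
So ans = -15

Answer: -15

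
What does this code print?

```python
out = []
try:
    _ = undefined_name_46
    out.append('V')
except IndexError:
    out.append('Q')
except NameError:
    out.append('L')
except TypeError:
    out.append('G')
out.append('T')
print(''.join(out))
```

Execution trace: 'L' (except NameError) → 'T' (after the try/except). Output: LT

Answer: LT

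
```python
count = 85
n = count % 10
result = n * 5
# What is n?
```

Trace:
`count = 85` → count = 85
`n = count % 10` → n = 5
`result = n * 5` → result = 25
So n = 5

Answer: 5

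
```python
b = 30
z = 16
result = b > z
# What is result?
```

Trace:
`b = 30` → b = 30
`z = 16` → z = 16
`result = b > z` → result = True
So result = True

Answer: True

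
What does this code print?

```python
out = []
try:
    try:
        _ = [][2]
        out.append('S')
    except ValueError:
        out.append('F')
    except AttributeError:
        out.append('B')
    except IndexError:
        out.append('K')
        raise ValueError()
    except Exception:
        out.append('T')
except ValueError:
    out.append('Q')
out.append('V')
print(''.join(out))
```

Execution trace: 'K' (inner except IndexError) → 'Q' (outer except ValueError) → 'V' (after the try/except). Output: KQV

Answer: KQV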